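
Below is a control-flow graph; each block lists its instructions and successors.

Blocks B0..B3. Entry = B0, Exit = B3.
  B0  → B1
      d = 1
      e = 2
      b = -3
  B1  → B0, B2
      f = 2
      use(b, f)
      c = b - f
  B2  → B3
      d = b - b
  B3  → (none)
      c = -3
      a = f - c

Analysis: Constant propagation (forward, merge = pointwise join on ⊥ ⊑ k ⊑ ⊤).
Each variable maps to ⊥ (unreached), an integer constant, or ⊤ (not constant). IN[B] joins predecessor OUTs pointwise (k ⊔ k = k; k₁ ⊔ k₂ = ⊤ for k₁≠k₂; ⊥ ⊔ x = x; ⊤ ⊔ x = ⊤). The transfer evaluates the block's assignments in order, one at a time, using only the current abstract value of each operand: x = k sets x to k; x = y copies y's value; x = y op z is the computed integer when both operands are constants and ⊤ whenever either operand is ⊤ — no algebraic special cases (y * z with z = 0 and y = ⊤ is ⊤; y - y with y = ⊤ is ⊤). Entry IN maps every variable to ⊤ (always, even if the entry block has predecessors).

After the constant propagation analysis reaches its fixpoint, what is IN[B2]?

Fixpoint table:
  B0:   IN=(all ⊤)   OUT={b:-3, d:1, e:2; rest ⊤}
  B1:   IN={b:-3, d:1, e:2; rest ⊤}   OUT={b:-3, c:-5, d:1, e:2, f:2; rest ⊤}
  B2:   IN={b:-3, c:-5, d:1, e:2, f:2; rest ⊤}   OUT={b:-3, c:-5, d:0, e:2, f:2; rest ⊤}
  B3:   IN={b:-3, c:-5, d:0, e:2, f:2; rest ⊤}   OUT={a:5, b:-3, c:-3, d:0, e:2, f:2; rest ⊤}

Merge at B2: IN[B2] = OUT[B1] = {a: ⊤, b: -3, c: -5, d: 1, e: 2, f: 2}

Answer: {a: ⊤, b: -3, c: -5, d: 1, e: 2, f: 2}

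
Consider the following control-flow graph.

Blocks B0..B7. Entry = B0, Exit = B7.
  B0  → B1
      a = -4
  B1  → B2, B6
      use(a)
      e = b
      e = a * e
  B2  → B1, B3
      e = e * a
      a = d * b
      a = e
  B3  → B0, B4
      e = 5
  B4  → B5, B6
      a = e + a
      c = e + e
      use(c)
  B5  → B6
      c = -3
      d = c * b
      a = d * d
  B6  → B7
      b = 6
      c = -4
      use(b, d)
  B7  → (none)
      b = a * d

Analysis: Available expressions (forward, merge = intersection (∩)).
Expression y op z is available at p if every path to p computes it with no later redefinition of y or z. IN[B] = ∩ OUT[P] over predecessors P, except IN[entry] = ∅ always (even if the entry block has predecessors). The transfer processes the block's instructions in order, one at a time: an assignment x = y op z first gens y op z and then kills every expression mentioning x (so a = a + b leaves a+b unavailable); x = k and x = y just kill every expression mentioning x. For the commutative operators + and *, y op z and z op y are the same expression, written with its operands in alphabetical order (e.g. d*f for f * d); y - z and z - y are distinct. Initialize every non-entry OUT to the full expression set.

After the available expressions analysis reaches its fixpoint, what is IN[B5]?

Fixpoint table:
  B0: | IN={} | OUT={}
  B1: | IN={} | OUT={}
  B2: | IN={} | OUT={b*d}
  B3: | IN={b*d} | OUT={b*d}
  B4: | IN={b*d} | OUT={b*d, e+e}
  B5: | IN={b*d, e+e} | OUT={b*c, d*d, e+e}
  B6: | IN={} | OUT={}
  B7: | IN={} | OUT={a*d}

Merge at B5: IN[B5] = OUT[B4] = {b*d, e+e}

Answer: {b*d, e+e}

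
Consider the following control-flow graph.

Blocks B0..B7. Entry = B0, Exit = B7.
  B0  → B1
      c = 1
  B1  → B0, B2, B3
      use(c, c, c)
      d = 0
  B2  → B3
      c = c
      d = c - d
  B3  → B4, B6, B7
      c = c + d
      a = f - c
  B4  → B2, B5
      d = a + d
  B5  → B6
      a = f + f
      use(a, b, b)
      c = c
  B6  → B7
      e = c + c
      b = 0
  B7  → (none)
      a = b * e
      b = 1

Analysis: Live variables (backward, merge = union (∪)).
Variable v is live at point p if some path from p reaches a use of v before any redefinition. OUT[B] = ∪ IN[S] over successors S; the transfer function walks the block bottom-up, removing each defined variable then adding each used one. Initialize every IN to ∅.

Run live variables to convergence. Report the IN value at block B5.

Per-block solution:
  B0: | IN={b, e, f} | OUT={b, c, e, f}
  B1: | IN={b, c, e, f} | OUT={b, c, d, e, f}
  B2: | IN={b, c, d, e, f} | OUT={b, c, d, e, f}
  B3: | IN={b, c, d, e, f} | OUT={a, b, c, d, e, f}
  B4: | IN={a, b, c, d, e, f} | OUT={b, c, d, e, f}
  B5: | IN={b, c, f} | OUT={c}
  B6: | IN={c} | OUT={b, e}
  B7: | IN={b, e} | OUT={}

Merge at B5: OUT[B5] = IN[B6] = {c}
Applying B5's transfer function to that OUT value gives IN[B5] (row B5 above).

Answer: {b, c, f}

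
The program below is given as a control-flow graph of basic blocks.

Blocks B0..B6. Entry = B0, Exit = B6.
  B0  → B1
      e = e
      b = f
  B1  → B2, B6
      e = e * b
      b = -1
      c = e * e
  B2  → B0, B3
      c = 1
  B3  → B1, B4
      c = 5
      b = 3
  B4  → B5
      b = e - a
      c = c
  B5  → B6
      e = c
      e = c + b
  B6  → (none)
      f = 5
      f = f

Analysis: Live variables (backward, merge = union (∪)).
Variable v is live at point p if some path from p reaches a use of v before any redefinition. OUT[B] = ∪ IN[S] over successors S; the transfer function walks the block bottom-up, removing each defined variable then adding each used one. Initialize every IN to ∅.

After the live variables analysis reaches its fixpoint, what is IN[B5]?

Fixpoint table:
  B0:   IN={a, e, f}   OUT={a, b, e, f}
  B1:   IN={a, b, e, f}   OUT={a, e, f}
  B2:   IN={a, e, f}   OUT={a, e, f}
  B3:   IN={a, e, f}   OUT={a, b, c, e, f}
  B4:   IN={a, c, e}   OUT={b, c}
  B5:   IN={b, c}   OUT={}
  B6:   IN={}   OUT={}

Merge at B5: OUT[B5] = IN[B6] = {}
Applying B5's transfer function to that OUT value gives IN[B5] (row B5 above).

Answer: {b, c}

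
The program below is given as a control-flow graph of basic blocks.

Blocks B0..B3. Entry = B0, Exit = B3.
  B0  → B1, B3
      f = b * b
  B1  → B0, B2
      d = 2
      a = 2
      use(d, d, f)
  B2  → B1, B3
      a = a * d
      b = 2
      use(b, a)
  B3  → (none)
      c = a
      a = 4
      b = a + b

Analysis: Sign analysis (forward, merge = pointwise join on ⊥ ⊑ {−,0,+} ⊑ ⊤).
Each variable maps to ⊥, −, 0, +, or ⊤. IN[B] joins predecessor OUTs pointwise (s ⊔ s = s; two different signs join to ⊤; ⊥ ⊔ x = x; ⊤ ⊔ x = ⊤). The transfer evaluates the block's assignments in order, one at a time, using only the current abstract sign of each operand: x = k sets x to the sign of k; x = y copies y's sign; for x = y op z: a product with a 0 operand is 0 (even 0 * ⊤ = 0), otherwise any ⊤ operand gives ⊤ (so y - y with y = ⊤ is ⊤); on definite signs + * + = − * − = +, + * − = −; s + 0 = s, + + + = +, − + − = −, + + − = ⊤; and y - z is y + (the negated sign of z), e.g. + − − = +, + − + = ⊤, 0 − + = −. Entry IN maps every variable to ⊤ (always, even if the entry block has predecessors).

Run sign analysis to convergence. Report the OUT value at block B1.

Fixpoint table:
  B0: | IN=(all ⊤) | OUT=(all ⊤)
  B1: | IN=(all ⊤) | OUT={a:+, d:+; rest ⊤}
  B2: | IN={a:+, d:+; rest ⊤} | OUT={a:+, b:+, d:+; rest ⊤}
  B3: | IN=(all ⊤) | OUT={a:+; rest ⊤}

Merge at B1: IN[B1] = OUT[B0] ⊔ OUT[B2] = {a: ⊤, b: ⊤, c: ⊤, d: ⊤, e: ⊤, f: ⊤}
Applying B1's transfer function to that IN value gives OUT[B1] (row B1 above).

Answer: {a: +, b: ⊤, c: ⊤, d: +, e: ⊤, f: ⊤}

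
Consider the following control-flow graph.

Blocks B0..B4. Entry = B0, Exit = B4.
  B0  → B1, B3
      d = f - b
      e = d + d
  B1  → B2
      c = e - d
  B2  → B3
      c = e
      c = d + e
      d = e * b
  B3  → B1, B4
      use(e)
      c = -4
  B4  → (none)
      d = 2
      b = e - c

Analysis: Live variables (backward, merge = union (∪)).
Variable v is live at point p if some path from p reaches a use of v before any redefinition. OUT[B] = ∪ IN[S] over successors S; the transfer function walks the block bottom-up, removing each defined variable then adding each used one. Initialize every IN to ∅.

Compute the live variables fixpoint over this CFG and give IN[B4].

Converged values:
  B0:  IN={b, f}  OUT={b, d, e}
  B1:  IN={b, d, e}  OUT={b, d, e}
  B2:  IN={b, d, e}  OUT={b, d, e}
  B3:  IN={b, d, e}  OUT={b, c, d, e}
  B4:  IN={c, e}  OUT={}

B4 is the boundary node: OUT[B4] = {}
Applying B4's transfer function to that OUT value gives IN[B4] (row B4 above).

Answer: {c, e}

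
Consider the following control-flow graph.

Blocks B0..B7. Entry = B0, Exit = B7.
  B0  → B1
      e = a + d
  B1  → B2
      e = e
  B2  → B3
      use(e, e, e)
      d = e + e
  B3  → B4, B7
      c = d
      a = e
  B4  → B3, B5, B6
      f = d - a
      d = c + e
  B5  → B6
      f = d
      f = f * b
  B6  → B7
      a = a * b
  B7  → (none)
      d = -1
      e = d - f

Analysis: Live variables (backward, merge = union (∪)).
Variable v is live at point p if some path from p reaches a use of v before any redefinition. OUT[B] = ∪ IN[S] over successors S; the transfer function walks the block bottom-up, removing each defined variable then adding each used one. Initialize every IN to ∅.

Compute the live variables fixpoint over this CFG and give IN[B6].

Per-block solution:
  B0:   IN={a, b, d, f}   OUT={b, e, f}
  B1:   IN={b, e, f}   OUT={b, e, f}
  B2:   IN={b, e, f}   OUT={b, d, e, f}
  B3:   IN={b, d, e, f}   OUT={a, b, c, d, e, f}
  B4:   IN={a, b, c, d, e}   OUT={a, b, d, e, f}
  B5:   IN={a, b, d}   OUT={a, b, f}
  B6:   IN={a, b, f}   OUT={f}
  B7:   IN={f}   OUT={}

Merge at B6: OUT[B6] = IN[B7] = {f}
Applying B6's transfer function to that OUT value gives IN[B6] (row B6 above).

Answer: {a, b, f}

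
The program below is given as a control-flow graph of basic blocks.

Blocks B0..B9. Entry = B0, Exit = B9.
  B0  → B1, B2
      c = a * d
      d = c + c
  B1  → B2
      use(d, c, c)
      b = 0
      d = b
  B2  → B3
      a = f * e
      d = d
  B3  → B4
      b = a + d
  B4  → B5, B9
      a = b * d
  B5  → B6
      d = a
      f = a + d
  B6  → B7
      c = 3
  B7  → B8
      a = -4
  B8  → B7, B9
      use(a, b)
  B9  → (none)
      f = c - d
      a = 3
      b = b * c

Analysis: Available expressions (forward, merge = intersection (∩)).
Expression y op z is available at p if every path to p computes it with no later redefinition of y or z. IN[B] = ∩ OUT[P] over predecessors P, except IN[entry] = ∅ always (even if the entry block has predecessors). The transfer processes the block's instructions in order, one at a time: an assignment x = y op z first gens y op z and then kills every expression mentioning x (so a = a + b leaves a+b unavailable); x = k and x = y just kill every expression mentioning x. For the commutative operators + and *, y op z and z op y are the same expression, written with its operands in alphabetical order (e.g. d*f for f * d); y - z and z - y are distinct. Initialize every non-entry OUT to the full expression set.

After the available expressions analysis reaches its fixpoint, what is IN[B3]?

Fixpoint table:
  B0: | IN={} | OUT={c+c}
  B1: | IN={c+c} | OUT={c+c}
  B2: | IN={c+c} | OUT={c+c, e*f}
  B3: | IN={c+c, e*f} | OUT={a+d, c+c, e*f}
  B4: | IN={a+d, c+c, e*f} | OUT={b*d, c+c, e*f}
  B5: | IN={b*d, c+c, e*f} | OUT={a+d, c+c}
  B6: | IN={a+d, c+c} | OUT={a+d}
  B7: | IN={} | OUT={}
  B8: | IN={} | OUT={}
  B9: | IN={} | OUT={c-d}

Merge at B3: IN[B3] = OUT[B2] = {c+c, e*f}

Answer: {c+c, e*f}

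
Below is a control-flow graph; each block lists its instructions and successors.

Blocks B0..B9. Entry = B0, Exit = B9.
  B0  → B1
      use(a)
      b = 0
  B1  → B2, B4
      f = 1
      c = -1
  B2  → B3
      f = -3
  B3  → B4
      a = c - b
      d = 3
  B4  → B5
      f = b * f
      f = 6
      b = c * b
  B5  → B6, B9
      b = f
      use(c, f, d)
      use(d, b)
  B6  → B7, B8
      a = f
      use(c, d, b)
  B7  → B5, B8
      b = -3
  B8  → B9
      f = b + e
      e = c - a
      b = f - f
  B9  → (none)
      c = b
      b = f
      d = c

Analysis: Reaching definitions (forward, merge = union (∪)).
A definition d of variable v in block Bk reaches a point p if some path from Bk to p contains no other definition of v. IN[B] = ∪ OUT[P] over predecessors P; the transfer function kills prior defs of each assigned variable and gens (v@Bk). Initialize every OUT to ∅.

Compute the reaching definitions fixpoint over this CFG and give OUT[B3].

Answer: {a@B3, b@B0, c@B1, d@B3, f@B2}

Trace:
Per-block solution:
  B0:   IN={}   OUT={b@B0}
  B1:   IN={b@B0}   OUT={b@B0, c@B1, f@B1}
  B2:   IN={b@B0, c@B1, f@B1}   OUT={b@B0, c@B1, f@B2}
  B3:   IN={b@B0, c@B1, f@B2}   OUT={a@B3, b@B0, c@B1, d@B3, f@B2}
  B4:   IN={a@B3, b@B0, c@B1, d@B3, f@B1, f@B2}   OUT={a@B3, b@B4, c@B1, d@B3, f@B4}
  B5:   IN={a@B3, a@B6, b@B4, b@B7, c@B1, d@B3, f@B4}   OUT={a@B3, a@B6, b@B5, c@B1, d@B3, f@B4}
  B6:   IN={a@B3, a@B6, b@B5, c@B1, d@B3, f@B4}   OUT={a@B6, b@B5, c@B1, d@B3, f@B4}
  B7:   IN={a@B6, b@B5, c@B1, d@B3, f@B4}   OUT={a@B6, b@B7, c@B1, d@B3, f@B4}
  B8:   IN={a@B6, b@B5, b@B7, c@B1, d@B3, f@B4}   OUT={a@B6, b@B8, c@B1, d@B3, e@B8, f@B8}
  B9:   IN={a@B3, a@B6, b@B5, b@B8, c@B1, d@B3, e@B8, f@B4, f@B8}   OUT={a@B3, a@B6, b@B9, c@B9, d@B9, e@B8, f@B4, f@B8}

Merge at B3: IN[B3] = OUT[B2] = {b@B0, c@B1, f@B2}
Applying B3's transfer function to that IN value gives OUT[B3] (row B3 above).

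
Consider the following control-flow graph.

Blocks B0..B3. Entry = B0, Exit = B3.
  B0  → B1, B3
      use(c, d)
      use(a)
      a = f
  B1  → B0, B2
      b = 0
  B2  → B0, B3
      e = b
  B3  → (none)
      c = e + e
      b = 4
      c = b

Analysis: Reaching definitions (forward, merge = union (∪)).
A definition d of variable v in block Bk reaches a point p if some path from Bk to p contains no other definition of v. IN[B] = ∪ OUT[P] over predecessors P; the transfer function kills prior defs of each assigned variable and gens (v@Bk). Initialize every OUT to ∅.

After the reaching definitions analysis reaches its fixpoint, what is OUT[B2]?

Per-block solution:
  B0:  IN={a@B0, b@B1, e@B2}  OUT={a@B0, b@B1, e@B2}
  B1:  IN={a@B0, b@B1, e@B2}  OUT={a@B0, b@B1, e@B2}
  B2:  IN={a@B0, b@B1, e@B2}  OUT={a@B0, b@B1, e@B2}
  B3:  IN={a@B0, b@B1, e@B2}  OUT={a@B0, b@B3, c@B3, e@B2}

Merge at B2: IN[B2] = OUT[B1] = {a@B0, b@B1, e@B2}
Applying B2's transfer function to that IN value gives OUT[B2] (row B2 above).

Answer: {a@B0, b@B1, e@B2}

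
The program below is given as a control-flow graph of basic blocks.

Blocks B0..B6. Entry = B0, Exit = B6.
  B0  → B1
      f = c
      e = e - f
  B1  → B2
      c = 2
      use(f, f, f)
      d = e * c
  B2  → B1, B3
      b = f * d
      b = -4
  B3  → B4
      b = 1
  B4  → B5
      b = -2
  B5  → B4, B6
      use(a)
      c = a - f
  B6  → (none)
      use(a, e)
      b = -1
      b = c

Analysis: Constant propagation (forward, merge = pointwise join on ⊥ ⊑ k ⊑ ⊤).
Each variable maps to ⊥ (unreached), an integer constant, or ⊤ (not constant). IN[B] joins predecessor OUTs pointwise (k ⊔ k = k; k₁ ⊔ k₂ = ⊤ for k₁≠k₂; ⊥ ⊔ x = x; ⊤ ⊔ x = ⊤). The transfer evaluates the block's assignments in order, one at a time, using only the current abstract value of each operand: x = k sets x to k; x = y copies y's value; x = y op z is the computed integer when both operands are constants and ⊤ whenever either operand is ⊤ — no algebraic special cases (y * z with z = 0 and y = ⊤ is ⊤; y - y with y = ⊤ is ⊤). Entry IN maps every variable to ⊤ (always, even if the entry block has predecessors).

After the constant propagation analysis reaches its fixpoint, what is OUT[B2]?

Answer: {a: ⊤, b: -4, c: 2, d: ⊤, e: ⊤, f: ⊤}

Trace:
Fixpoint table:
  B0: | IN=(all ⊤) | OUT=(all ⊤)
  B1: | IN=(all ⊤) | OUT={c:2; rest ⊤}
  B2: | IN={c:2; rest ⊤} | OUT={b:-4, c:2; rest ⊤}
  B3: | IN={b:-4, c:2; rest ⊤} | OUT={b:1, c:2; rest ⊤}
  B4: | IN=(all ⊤) | OUT={b:-2; rest ⊤}
  B5: | IN={b:-2; rest ⊤} | OUT={b:-2; rest ⊤}
  B6: | IN={b:-2; rest ⊤} | OUT=(all ⊤)

Merge at B2: IN[B2] = OUT[B1] = {a: ⊤, b: ⊤, c: 2, d: ⊤, e: ⊤, f: ⊤}
Applying B2's transfer function to that IN value gives OUT[B2] (row B2 above).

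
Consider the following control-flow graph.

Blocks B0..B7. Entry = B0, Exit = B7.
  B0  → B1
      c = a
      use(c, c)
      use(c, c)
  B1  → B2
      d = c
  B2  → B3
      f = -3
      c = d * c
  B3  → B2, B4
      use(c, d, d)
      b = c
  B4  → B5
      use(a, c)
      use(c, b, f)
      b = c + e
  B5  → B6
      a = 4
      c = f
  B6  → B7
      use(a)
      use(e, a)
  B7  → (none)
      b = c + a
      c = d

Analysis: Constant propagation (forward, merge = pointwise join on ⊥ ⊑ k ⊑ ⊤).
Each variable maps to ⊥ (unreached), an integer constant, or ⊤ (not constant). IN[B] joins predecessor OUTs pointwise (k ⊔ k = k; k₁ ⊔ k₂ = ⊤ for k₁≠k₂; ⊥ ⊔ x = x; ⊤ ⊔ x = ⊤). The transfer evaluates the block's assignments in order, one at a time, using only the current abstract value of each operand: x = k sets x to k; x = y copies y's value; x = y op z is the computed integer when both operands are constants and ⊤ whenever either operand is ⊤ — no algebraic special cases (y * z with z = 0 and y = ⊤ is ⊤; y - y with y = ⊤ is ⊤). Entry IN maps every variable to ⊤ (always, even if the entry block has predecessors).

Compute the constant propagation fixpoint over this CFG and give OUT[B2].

Answer: {a: ⊤, b: ⊤, c: ⊤, d: ⊤, e: ⊤, f: -3}

Derivation:
Fixpoint table:
  B0: | IN=(all ⊤) | OUT=(all ⊤)
  B1: | IN=(all ⊤) | OUT=(all ⊤)
  B2: | IN=(all ⊤) | OUT={f:-3; rest ⊤}
  B3: | IN={f:-3; rest ⊤} | OUT={f:-3; rest ⊤}
  B4: | IN={f:-3; rest ⊤} | OUT={f:-3; rest ⊤}
  B5: | IN={f:-3; rest ⊤} | OUT={a:4, c:-3, f:-3; rest ⊤}
  B6: | IN={a:4, c:-3, f:-3; rest ⊤} | OUT={a:4, c:-3, f:-3; rest ⊤}
  B7: | IN={a:4, c:-3, f:-3; rest ⊤} | OUT={a:4, b:1, f:-3; rest ⊤}

Merge at B2: IN[B2] = OUT[B1] ⊔ OUT[B3] = {a: ⊤, b: ⊤, c: ⊤, d: ⊤, e: ⊤, f: ⊤}
Applying B2's transfer function to that IN value gives OUT[B2] (row B2 above).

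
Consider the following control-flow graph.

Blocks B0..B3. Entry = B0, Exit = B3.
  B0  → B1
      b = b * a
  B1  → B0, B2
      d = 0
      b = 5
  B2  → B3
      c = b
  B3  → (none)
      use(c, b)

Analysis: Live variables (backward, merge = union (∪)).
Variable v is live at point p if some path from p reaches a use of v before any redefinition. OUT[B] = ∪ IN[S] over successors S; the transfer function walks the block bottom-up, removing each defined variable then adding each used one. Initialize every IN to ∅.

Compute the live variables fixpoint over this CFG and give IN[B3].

Per-block solution:
  B0:   IN={a, b}   OUT={a}
  B1:   IN={a}   OUT={a, b}
  B2:   IN={b}   OUT={b, c}
  B3:   IN={b, c}   OUT={}

B3 is the boundary node: OUT[B3] = {}
Applying B3's transfer function to that OUT value gives IN[B3] (row B3 above).

Answer: {b, c}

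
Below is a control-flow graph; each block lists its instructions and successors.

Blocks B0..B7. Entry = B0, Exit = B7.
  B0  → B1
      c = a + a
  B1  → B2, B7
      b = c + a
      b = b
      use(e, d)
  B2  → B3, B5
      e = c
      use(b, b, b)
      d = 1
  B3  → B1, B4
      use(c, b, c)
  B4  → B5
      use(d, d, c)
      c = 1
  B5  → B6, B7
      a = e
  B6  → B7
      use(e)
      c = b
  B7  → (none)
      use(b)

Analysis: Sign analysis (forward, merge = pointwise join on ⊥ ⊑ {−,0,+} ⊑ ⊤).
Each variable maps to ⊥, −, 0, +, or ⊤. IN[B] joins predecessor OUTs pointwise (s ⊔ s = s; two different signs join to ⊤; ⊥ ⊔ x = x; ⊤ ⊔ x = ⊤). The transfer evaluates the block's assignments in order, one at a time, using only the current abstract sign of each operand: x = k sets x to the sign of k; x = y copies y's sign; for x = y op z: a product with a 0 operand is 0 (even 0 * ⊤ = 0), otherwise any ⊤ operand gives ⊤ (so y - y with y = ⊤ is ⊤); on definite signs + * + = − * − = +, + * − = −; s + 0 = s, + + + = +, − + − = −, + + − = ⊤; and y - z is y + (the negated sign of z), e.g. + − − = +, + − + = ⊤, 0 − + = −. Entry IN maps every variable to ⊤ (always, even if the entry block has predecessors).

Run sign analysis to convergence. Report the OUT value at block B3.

Answer: {a: ⊤, b: ⊤, c: ⊤, d: +, e: ⊤, f: ⊤}

Working:
Per-block solution:
  B0:   IN=(all ⊤)   OUT=(all ⊤)
  B1:   IN=(all ⊤)   OUT=(all ⊤)
  B2:   IN=(all ⊤)   OUT={d:+; rest ⊤}
  B3:   IN={d:+; rest ⊤}   OUT={d:+; rest ⊤}
  B4:   IN={d:+; rest ⊤}   OUT={c:+, d:+; rest ⊤}
  B5:   IN={d:+; rest ⊤}   OUT={d:+; rest ⊤}
  B6:   IN={d:+; rest ⊤}   OUT={d:+; rest ⊤}
  B7:   IN=(all ⊤)   OUT=(all ⊤)

Merge at B3: IN[B3] = OUT[B2] = {a: ⊤, b: ⊤, c: ⊤, d: +, e: ⊤, f: ⊤}
Applying B3's transfer function to that IN value gives OUT[B3] (row B3 above).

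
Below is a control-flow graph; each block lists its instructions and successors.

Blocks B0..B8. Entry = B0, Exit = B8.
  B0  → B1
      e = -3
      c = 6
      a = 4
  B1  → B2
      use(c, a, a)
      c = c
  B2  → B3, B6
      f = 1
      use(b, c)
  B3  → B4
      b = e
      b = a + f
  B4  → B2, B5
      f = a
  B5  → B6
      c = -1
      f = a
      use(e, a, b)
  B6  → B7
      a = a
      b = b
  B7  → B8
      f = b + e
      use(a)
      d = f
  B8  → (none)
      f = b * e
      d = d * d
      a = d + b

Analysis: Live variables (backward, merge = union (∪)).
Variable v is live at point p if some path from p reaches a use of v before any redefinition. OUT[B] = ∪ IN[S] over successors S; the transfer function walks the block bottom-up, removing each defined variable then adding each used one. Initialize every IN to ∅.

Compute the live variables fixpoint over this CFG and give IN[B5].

Fixpoint table:
  B0: | IN={b} | OUT={a, b, c, e}
  B1: | IN={a, b, c, e} | OUT={a, b, c, e}
  B2: | IN={a, b, c, e} | OUT={a, b, c, e, f}
  B3: | IN={a, c, e, f} | OUT={a, b, c, e}
  B4: | IN={a, b, c, e} | OUT={a, b, c, e}
  B5: | IN={a, b, e} | OUT={a, b, e}
  B6: | IN={a, b, e} | OUT={a, b, e}
  B7: | IN={a, b, e} | OUT={b, d, e}
  B8: | IN={b, d, e} | OUT={}

Merge at B5: OUT[B5] = IN[B6] = {a, b, e}
Applying B5's transfer function to that OUT value gives IN[B5] (row B5 above).

Answer: {a, b, e}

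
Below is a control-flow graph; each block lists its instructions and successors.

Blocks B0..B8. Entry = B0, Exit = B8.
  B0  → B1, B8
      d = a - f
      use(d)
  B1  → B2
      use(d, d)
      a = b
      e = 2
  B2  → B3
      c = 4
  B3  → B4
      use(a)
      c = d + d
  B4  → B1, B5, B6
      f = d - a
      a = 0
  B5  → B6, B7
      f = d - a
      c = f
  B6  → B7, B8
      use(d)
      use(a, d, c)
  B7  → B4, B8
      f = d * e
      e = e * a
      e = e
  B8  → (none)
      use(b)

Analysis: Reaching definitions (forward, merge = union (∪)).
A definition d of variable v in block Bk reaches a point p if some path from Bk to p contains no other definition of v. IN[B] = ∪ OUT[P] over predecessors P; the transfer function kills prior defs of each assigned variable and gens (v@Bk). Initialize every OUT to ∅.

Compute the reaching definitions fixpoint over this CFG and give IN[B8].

Answer: {a@B4, c@B3, c@B5, d@B0, e@B1, e@B7, f@B4, f@B5, f@B7}

Derivation:
Per-block solution:
  B0:  IN={}  OUT={d@B0}
  B1:  IN={a@B4, c@B3, c@B5, d@B0, e@B1, e@B7, f@B4}  OUT={a@B1, c@B3, c@B5, d@B0, e@B1, f@B4}
  B2:  IN={a@B1, c@B3, c@B5, d@B0, e@B1, f@B4}  OUT={a@B1, c@B2, d@B0, e@B1, f@B4}
  B3:  IN={a@B1, c@B2, d@B0, e@B1, f@B4}  OUT={a@B1, c@B3, d@B0, e@B1, f@B4}
  B4:  IN={a@B1, a@B4, c@B3, c@B5, d@B0, e@B1, e@B7, f@B4, f@B7}  OUT={a@B4, c@B3, c@B5, d@B0, e@B1, e@B7, f@B4}
  B5:  IN={a@B4, c@B3, c@B5, d@B0, e@B1, e@B7, f@B4}  OUT={a@B4, c@B5, d@B0, e@B1, e@B7, f@B5}
  B6:  IN={a@B4, c@B3, c@B5, d@B0, e@B1, e@B7, f@B4, f@B5}  OUT={a@B4, c@B3, c@B5, d@B0, e@B1, e@B7, f@B4, f@B5}
  B7:  IN={a@B4, c@B3, c@B5, d@B0, e@B1, e@B7, f@B4, f@B5}  OUT={a@B4, c@B3, c@B5, d@B0, e@B7, f@B7}
  B8:  IN={a@B4, c@B3, c@B5, d@B0, e@B1, e@B7, f@B4, f@B5, f@B7}  OUT={a@B4, c@B3, c@B5, d@B0, e@B1, e@B7, f@B4, f@B5, f@B7}

Merge at B8: IN[B8] = OUT[B0] ⊔ OUT[B6] ⊔ OUT[B7] = {a@B4, c@B3, c@B5, d@B0, e@B1, e@B7, f@B4, f@B5, f@B7}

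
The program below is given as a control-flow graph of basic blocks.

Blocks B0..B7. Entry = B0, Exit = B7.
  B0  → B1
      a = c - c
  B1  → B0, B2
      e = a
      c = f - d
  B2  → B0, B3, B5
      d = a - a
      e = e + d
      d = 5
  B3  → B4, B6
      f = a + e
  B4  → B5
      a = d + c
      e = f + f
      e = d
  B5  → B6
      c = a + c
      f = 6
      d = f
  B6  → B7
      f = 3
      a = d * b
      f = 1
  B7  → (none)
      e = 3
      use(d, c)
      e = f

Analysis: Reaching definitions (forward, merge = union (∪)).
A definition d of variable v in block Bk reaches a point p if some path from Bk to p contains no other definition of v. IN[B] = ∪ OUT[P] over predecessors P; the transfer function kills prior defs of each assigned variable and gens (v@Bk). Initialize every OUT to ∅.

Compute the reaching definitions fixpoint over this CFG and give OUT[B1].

Answer: {a@B0, c@B1, d@B2, e@B1}

Trace:
Per-block solution:
  B0: | IN={a@B0, c@B1, d@B2, e@B1, e@B2} | OUT={a@B0, c@B1, d@B2, e@B1, e@B2}
  B1: | IN={a@B0, c@B1, d@B2, e@B1, e@B2} | OUT={a@B0, c@B1, d@B2, e@B1}
  B2: | IN={a@B0, c@B1, d@B2, e@B1} | OUT={a@B0, c@B1, d@B2, e@B2}
  B3: | IN={a@B0, c@B1, d@B2, e@B2} | OUT={a@B0, c@B1, d@B2, e@B2, f@B3}
  B4: | IN={a@B0, c@B1, d@B2, e@B2, f@B3} | OUT={a@B4, c@B1, d@B2, e@B4, f@B3}
  B5: | IN={a@B0, a@B4, c@B1, d@B2, e@B2, e@B4, f@B3} | OUT={a@B0, a@B4, c@B5, d@B5, e@B2, e@B4, f@B5}
  B6: | IN={a@B0, a@B4, c@B1, c@B5, d@B2, d@B5, e@B2, e@B4, f@B3, f@B5} | OUT={a@B6, c@B1, c@B5, d@B2, d@B5, e@B2, e@B4, f@B6}
  B7: | IN={a@B6, c@B1, c@B5, d@B2, d@B5, e@B2, e@B4, f@B6} | OUT={a@B6, c@B1, c@B5, d@B2, d@B5, e@B7, f@B6}

Merge at B1: IN[B1] = OUT[B0] = {a@B0, c@B1, d@B2, e@B1, e@B2}
Applying B1's transfer function to that IN value gives OUT[B1] (row B1 above).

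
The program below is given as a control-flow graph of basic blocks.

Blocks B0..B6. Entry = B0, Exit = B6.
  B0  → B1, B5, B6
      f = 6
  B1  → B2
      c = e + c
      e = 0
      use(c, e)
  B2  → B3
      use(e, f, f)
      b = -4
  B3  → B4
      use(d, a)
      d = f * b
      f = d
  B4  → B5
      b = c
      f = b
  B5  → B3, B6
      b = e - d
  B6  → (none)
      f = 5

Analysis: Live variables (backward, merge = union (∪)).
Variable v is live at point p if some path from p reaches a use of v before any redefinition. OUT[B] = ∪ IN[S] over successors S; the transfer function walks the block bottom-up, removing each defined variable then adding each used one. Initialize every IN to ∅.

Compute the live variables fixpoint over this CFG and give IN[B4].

Answer: {a, c, d, e}

Derivation:
Fixpoint table:
  B0:   IN={a, c, d, e}   OUT={a, c, d, e, f}
  B1:   IN={a, c, d, e, f}   OUT={a, c, d, e, f}
  B2:   IN={a, c, d, e, f}   OUT={a, b, c, d, e, f}
  B3:   IN={a, b, c, d, e, f}   OUT={a, c, d, e}
  B4:   IN={a, c, d, e}   OUT={a, c, d, e, f}
  B5:   IN={a, c, d, e, f}   OUT={a, b, c, d, e, f}
  B6:   IN={}   OUT={}

Merge at B4: OUT[B4] = IN[B5] = {a, c, d, e, f}
Applying B4's transfer function to that OUT value gives IN[B4] (row B4 above).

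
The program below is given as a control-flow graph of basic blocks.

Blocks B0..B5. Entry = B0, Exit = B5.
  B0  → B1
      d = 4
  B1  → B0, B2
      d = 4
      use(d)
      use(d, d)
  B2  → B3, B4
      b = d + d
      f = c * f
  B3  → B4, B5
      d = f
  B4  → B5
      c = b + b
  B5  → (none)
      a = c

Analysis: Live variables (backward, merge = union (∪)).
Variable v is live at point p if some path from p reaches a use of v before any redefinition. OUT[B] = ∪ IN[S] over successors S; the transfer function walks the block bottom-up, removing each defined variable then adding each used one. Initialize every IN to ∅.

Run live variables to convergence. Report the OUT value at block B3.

Converged values:
  B0:  IN={c, f}  OUT={c, f}
  B1:  IN={c, f}  OUT={c, d, f}
  B2:  IN={c, d, f}  OUT={b, c, f}
  B3:  IN={b, c, f}  OUT={b, c}
  B4:  IN={b}  OUT={c}
  B5:  IN={c}  OUT={}

Merge at B3: OUT[B3] = IN[B4] ⊔ IN[B5] = {b, c}

Answer: {b, c}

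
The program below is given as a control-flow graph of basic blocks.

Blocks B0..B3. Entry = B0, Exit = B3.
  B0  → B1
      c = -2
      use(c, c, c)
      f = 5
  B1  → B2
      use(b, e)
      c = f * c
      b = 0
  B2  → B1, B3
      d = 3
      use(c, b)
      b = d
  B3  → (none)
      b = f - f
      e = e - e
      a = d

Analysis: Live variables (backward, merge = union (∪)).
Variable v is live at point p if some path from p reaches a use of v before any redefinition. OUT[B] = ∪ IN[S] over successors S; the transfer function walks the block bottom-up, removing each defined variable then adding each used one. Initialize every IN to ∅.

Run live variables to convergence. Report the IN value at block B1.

Per-block solution:
  B0: | IN={b, e} | OUT={b, c, e, f}
  B1: | IN={b, c, e, f} | OUT={b, c, e, f}
  B2: | IN={b, c, e, f} | OUT={b, c, d, e, f}
  B3: | IN={d, e, f} | OUT={}

Merge at B1: OUT[B1] = IN[B2] = {b, c, e, f}
Applying B1's transfer function to that OUT value gives IN[B1] (row B1 above).

Answer: {b, c, e, f}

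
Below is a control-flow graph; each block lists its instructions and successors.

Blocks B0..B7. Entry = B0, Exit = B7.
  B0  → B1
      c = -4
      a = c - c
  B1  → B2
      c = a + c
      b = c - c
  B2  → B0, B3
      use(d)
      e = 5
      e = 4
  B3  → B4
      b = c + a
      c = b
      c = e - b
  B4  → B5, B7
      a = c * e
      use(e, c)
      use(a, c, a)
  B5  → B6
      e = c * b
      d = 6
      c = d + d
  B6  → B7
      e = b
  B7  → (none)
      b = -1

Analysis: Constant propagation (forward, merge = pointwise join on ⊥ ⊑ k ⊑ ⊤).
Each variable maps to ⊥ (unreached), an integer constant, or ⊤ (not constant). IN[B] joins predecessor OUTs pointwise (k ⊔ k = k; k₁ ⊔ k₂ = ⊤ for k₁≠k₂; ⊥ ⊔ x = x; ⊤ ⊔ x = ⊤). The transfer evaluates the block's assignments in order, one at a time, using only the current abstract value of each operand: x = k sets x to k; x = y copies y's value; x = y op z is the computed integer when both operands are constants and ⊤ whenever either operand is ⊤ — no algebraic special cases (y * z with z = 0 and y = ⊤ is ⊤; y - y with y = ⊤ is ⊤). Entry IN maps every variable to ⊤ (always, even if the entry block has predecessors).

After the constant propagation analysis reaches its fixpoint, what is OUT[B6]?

Converged values:
  B0:  IN=(all ⊤)  OUT={a:0, c:-4; rest ⊤}
  B1:  IN={a:0, c:-4; rest ⊤}  OUT={a:0, b:0, c:-4; rest ⊤}
  B2:  IN={a:0, b:0, c:-4; rest ⊤}  OUT={a:0, b:0, c:-4, e:4; rest ⊤}
  B3:  IN={a:0, b:0, c:-4, e:4; rest ⊤}  OUT={a:0, b:-4, c:8, e:4; rest ⊤}
  B4:  IN={a:0, b:-4, c:8, e:4; rest ⊤}  OUT={a:32, b:-4, c:8, e:4; rest ⊤}
  B5:  IN={a:32, b:-4, c:8, e:4; rest ⊤}  OUT={a:32, b:-4, c:12, d:6, e:-32; rest ⊤}
  B6:  IN={a:32, b:-4, c:12, d:6, e:-32; rest ⊤}  OUT={a:32, b:-4, c:12, d:6, e:-4; rest ⊤}
  B7:  IN={a:32, b:-4; rest ⊤}  OUT={a:32, b:-1; rest ⊤}

Merge at B6: IN[B6] = OUT[B5] = {a: 32, b: -4, c: 12, d: 6, e: -32, f: ⊤}
Applying B6's transfer function to that IN value gives OUT[B6] (row B6 above).

Answer: {a: 32, b: -4, c: 12, d: 6, e: -4, f: ⊤}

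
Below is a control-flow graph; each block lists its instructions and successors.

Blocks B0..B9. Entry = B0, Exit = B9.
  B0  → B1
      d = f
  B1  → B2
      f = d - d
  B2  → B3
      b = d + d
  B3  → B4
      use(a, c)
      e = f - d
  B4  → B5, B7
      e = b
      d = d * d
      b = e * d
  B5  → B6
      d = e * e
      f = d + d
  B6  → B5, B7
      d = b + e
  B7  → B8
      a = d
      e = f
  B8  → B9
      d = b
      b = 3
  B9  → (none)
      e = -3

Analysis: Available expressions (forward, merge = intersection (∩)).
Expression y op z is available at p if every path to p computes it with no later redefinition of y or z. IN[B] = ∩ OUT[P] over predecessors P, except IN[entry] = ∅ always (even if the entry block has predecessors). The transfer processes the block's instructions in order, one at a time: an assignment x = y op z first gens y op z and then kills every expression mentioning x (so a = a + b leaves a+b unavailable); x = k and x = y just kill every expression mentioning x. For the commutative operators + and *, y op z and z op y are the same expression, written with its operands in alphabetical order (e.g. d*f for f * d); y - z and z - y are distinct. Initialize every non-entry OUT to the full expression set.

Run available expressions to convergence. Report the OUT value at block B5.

Fixpoint table:
  B0: | IN={} | OUT={}
  B1: | IN={} | OUT={d-d}
  B2: | IN={d-d} | OUT={d+d, d-d}
  B3: | IN={d+d, d-d} | OUT={d+d, d-d, f-d}
  B4: | IN={d+d, d-d, f-d} | OUT={d*e}
  B5: | IN={} | OUT={d+d, e*e}
  B6: | IN={d+d, e*e} | OUT={b+e, e*e}
  B7: | IN={} | OUT={}
  B8: | IN={} | OUT={}
  B9: | IN={} | OUT={}

Merge at B5: IN[B5] = OUT[B4] ∩ OUT[B6] = {}
Applying B5's transfer function to that IN value gives OUT[B5] (row B5 above).

Answer: {d+d, e*e}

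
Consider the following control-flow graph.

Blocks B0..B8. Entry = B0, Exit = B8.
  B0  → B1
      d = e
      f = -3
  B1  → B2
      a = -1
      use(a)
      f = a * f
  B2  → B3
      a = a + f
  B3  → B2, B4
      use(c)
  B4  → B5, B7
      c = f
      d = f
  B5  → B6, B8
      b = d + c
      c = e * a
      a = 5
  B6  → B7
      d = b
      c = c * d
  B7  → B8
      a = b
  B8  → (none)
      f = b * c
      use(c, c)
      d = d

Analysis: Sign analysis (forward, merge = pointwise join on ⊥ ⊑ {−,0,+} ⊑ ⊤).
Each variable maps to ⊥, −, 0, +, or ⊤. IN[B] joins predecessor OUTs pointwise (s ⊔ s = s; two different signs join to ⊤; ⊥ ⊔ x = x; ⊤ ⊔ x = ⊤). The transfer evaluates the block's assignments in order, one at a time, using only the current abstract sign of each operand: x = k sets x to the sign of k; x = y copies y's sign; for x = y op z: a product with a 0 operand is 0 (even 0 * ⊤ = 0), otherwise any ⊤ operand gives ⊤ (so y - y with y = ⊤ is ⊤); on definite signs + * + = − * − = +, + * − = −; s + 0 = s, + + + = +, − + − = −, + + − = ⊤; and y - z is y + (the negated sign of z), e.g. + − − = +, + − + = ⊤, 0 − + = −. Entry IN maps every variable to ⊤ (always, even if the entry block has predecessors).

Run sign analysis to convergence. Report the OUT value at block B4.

Fixpoint table:
  B0: | IN=(all ⊤) | OUT={f:-; rest ⊤}
  B1: | IN={f:-; rest ⊤} | OUT={a:-, f:+; rest ⊤}
  B2: | IN={f:+; rest ⊤} | OUT={f:+; rest ⊤}
  B3: | IN={f:+; rest ⊤} | OUT={f:+; rest ⊤}
  B4: | IN={f:+; rest ⊤} | OUT={c:+, d:+, f:+; rest ⊤}
  B5: | IN={c:+, d:+, f:+; rest ⊤} | OUT={a:+, b:+, d:+, f:+; rest ⊤}
  B6: | IN={a:+, b:+, d:+, f:+; rest ⊤} | OUT={a:+, b:+, d:+, f:+; rest ⊤}
  B7: | IN={d:+, f:+; rest ⊤} | OUT={d:+, f:+; rest ⊤}
  B8: | IN={d:+, f:+; rest ⊤} | OUT={d:+; rest ⊤}

Merge at B4: IN[B4] = OUT[B3] = {a: ⊤, b: ⊤, c: ⊤, d: ⊤, e: ⊤, f: +}
Applying B4's transfer function to that IN value gives OUT[B4] (row B4 above).

Answer: {a: ⊤, b: ⊤, c: +, d: +, e: ⊤, f: +}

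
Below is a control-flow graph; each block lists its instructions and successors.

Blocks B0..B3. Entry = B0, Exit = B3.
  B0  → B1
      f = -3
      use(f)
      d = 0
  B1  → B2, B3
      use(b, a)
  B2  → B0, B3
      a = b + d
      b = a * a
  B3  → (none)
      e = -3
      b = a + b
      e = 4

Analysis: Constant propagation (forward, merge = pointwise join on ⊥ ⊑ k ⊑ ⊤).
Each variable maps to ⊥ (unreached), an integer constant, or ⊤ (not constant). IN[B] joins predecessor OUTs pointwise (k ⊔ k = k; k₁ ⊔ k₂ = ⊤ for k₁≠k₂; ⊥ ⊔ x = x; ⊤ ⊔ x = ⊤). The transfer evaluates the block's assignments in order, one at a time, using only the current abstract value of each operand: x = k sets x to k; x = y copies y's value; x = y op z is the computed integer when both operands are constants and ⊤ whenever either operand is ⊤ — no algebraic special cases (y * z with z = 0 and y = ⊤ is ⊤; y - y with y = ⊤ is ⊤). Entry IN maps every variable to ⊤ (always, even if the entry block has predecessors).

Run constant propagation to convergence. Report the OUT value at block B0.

Answer: {a: ⊤, b: ⊤, c: ⊤, d: 0, e: ⊤, f: -3}

Derivation:
Per-block solution:
  B0:  IN=(all ⊤)  OUT={d:0, f:-3; rest ⊤}
  B1:  IN={d:0, f:-3; rest ⊤}  OUT={d:0, f:-3; rest ⊤}
  B2:  IN={d:0, f:-3; rest ⊤}  OUT={d:0, f:-3; rest ⊤}
  B3:  IN={d:0, f:-3; rest ⊤}  OUT={d:0, e:4, f:-3; rest ⊤}

Merge at B0 (entry node, so the boundary value (all ⊤) is joined with the incoming edge(s)): IN[B0] = (all ⊤) ⊔ OUT[B2] = {a: ⊤, b: ⊤, c: ⊤, d: ⊤, e: ⊤, f: ⊤}
Applying B0's transfer function to that IN value gives OUT[B0] (row B0 above).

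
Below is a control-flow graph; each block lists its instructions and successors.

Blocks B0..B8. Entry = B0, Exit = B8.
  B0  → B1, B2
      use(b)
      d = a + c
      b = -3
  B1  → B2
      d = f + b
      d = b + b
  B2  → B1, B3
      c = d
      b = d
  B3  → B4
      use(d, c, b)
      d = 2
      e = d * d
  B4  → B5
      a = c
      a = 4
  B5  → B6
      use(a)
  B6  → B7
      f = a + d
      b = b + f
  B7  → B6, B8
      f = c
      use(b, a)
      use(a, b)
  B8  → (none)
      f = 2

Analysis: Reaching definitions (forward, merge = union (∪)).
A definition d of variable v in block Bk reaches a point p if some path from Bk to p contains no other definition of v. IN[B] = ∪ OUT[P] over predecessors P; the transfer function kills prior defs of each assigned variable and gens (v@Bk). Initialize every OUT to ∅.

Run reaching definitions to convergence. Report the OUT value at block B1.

Fixpoint table:
  B0:   IN={}   OUT={b@B0, d@B0}
  B1:   IN={b@B0, b@B2, c@B2, d@B0, d@B1}   OUT={b@B0, b@B2, c@B2, d@B1}
  B2:   IN={b@B0, b@B2, c@B2, d@B0, d@B1}   OUT={b@B2, c@B2, d@B0, d@B1}
  B3:   IN={b@B2, c@B2, d@B0, d@B1}   OUT={b@B2, c@B2, d@B3, e@B3}
  B4:   IN={b@B2, c@B2, d@B3, e@B3}   OUT={a@B4, b@B2, c@B2, d@B3, e@B3}
  B5:   IN={a@B4, b@B2, c@B2, d@B3, e@B3}   OUT={a@B4, b@B2, c@B2, d@B3, e@B3}
  B6:   IN={a@B4, b@B2, b@B6, c@B2, d@B3, e@B3, f@B7}   OUT={a@B4, b@B6, c@B2, d@B3, e@B3, f@B6}
  B7:   IN={a@B4, b@B6, c@B2, d@B3, e@B3, f@B6}   OUT={a@B4, b@B6, c@B2, d@B3, e@B3, f@B7}
  B8:   IN={a@B4, b@B6, c@B2, d@B3, e@B3, f@B7}   OUT={a@B4, b@B6, c@B2, d@B3, e@B3, f@B8}

Merge at B1: IN[B1] = OUT[B0] ⊔ OUT[B2] = {b@B0, b@B2, c@B2, d@B0, d@B1}
Applying B1's transfer function to that IN value gives OUT[B1] (row B1 above).

Answer: {b@B0, b@B2, c@B2, d@B1}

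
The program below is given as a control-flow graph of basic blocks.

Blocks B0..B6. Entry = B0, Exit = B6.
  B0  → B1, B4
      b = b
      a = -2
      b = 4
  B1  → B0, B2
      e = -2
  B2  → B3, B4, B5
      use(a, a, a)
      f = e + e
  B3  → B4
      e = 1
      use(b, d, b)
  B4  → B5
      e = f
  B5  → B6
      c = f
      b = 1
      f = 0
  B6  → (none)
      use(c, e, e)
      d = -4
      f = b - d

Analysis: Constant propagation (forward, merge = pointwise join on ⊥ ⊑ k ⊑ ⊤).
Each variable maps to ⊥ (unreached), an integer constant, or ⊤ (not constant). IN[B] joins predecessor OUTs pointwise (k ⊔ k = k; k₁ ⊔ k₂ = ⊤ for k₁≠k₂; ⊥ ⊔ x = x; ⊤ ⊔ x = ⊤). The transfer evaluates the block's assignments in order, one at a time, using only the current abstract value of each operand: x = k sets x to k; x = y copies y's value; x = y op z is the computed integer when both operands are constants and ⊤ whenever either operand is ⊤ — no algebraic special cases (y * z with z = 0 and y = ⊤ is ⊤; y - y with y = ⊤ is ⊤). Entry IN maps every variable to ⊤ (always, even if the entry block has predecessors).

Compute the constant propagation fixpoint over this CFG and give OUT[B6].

Per-block solution:
  B0:  IN=(all ⊤)  OUT={a:-2, b:4; rest ⊤}
  B1:  IN={a:-2, b:4; rest ⊤}  OUT={a:-2, b:4, e:-2; rest ⊤}
  B2:  IN={a:-2, b:4, e:-2; rest ⊤}  OUT={a:-2, b:4, e:-2, f:-4; rest ⊤}
  B3:  IN={a:-2, b:4, e:-2, f:-4; rest ⊤}  OUT={a:-2, b:4, e:1, f:-4; rest ⊤}
  B4:  IN={a:-2, b:4; rest ⊤}  OUT={a:-2, b:4; rest ⊤}
  B5:  IN={a:-2, b:4; rest ⊤}  OUT={a:-2, b:1, f:0; rest ⊤}
  B6:  IN={a:-2, b:1, f:0; rest ⊤}  OUT={a:-2, b:1, d:-4, f:5; rest ⊤}

Merge at B6: IN[B6] = OUT[B5] = {a: -2, b: 1, c: ⊤, d: ⊤, e: ⊤, f: 0}
Applying B6's transfer function to that IN value gives OUT[B6] (row B6 above).

Answer: {a: -2, b: 1, c: ⊤, d: -4, e: ⊤, f: 5}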